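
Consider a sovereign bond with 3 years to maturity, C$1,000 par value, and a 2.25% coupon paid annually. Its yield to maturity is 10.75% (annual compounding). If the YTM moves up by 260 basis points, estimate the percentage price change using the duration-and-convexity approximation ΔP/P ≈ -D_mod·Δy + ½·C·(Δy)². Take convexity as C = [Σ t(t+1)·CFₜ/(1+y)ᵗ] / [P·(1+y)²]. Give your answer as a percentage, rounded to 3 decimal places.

-6.548%

With y = 0.1075:
  t   CF        PV=CF/(1+0.1075)^t    t·PV        t(t+1)·PV
  1        22.50        20.3160        20.3160          40.6321
  2        22.50        18.3440        36.6881         110.0643
  3     1,022.50       752.7177     2,258.1530       9,032.6121
  Σ                    791.3777     2,315.1571       9,183.3084
P = 791.3777; D_Mac = 2.92548 yrs; D_mod = 2.64151 yrs; C = 9.46080.
Duration effect: -2.64151 × (+0.026) = -0.068679
Convexity effect: 0.5 × 9.46080 × (0.026)² = +0.0031978
ΔP/P ≈ -0.068679 + 0.0031978 = -0.065482 = -6.5482%.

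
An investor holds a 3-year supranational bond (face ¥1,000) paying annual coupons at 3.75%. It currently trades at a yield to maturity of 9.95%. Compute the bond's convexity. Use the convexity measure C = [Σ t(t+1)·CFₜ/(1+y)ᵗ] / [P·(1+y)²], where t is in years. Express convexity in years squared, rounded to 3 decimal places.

With y = 0.0995:
  t   CF        PV=CF/(1+0.0995)^t    t·PV        t(t+1)·PV
  1        37.50        34.1064        34.1064          68.2128
  2        37.50        31.0199        62.0399         186.1196
  3     1,037.50       780.5530     2,341.6590       9,366.6362
  Σ                    845.6794     2,437.8053       9,620.9686
P = 845.6794.
Convexity = Σ t(t+1)·PV / [P·(1+y)²] = 9,620.9686 / (845.6794 × 1.208900) = 9.41071.

9.411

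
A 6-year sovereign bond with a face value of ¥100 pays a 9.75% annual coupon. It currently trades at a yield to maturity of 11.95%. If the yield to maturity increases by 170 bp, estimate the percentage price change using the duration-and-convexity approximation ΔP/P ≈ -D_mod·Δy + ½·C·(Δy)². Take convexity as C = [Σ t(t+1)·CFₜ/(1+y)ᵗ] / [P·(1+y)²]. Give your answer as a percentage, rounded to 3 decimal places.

With y = 0.1195:
  t   CF        PV=CF/(1+0.1195)^t    t·PV        t(t+1)·PV
  1         9.75         8.7092         8.7092          17.4185
  2         9.75         7.7796        15.5592          46.6775
  3         9.75         6.9492        20.8475          83.3899
  4         9.75         6.2074        24.8295         124.1476
  5         9.75         5.5448        27.7239         166.3433
  6       109.75        55.7519       334.5116       2,341.5812
  Σ                     90.9421       432.1809       2,779.5581
P = 90.9421; D_Mac = 4.75227 yrs; D_mod = 4.24499 yrs; C = 24.38724.
Duration effect: -4.24499 × (+0.017) = -0.072165
Convexity effect: 0.5 × 24.38724 × (0.017)² = +0.0035240
ΔP/P ≈ -0.072165 + 0.0035240 = -0.068641 = -6.8641%.

-6.864%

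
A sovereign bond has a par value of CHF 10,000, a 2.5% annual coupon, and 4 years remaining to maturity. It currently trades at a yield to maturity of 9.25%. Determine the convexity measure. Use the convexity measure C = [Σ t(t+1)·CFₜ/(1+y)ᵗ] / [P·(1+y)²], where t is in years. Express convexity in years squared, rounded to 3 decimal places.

15.837

With y = 0.0925:
  t   CF        PV=CF/(1+0.0925)^t    t·PV        t(t+1)·PV
  1       250.00       228.8330       228.8330         457.6659
  2       250.00       209.4581       418.9162       1,256.7485
  3       250.00       191.7236       575.1709       2,300.6837
  4    10,250.00     7,195.1207    28,780.4827     143,902.4137
  Σ                  7,825.1354    30,003.4028     147,917.5118
P = 7,825.1354.
Convexity = Σ t(t+1)·PV / [P·(1+y)²] = 147,917.5118 / (7,825.1354 × 1.193556) = 15.83743.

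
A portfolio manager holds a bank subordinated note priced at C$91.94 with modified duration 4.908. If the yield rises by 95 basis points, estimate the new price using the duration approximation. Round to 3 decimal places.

Duration approximation: ΔP/P ≈ -D_mod · Δy = -4.908 × (+0.0095) = -0.046626.
New price ≈ 91.94 × (1 - 0.046626) = 87.65320556.

C$87.653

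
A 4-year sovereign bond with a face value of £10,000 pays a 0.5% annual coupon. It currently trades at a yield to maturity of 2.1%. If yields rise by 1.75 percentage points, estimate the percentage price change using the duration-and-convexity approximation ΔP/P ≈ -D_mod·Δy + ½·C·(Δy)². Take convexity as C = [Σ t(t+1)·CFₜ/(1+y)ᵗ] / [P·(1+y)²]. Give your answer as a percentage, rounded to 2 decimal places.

-6.51%

With y = 0.021:
  t   CF        PV=CF/(1+0.021)^t    t·PV        t(t+1)·PV
  1        50.00        48.9716        48.9716          97.9432
  2        50.00        47.9643        95.9287         287.7861
  3        50.00        46.9778       140.9334         563.7337
  4    10,050.00     9,248.3252    36,993.3009     184,966.5044
  Σ                  9,392.2390    37,279.1346     185,915.9674
P = 9,392.2390; D_Mac = 3.96914 yrs; D_mod = 3.88750 yrs; C = 18.98874.
Duration effect: -3.88750 × (+0.0175) = -0.068031
Convexity effect: 0.5 × 18.98874 × (0.0175)² = +0.0029077
ΔP/P ≈ -0.068031 + 0.0029077 = -0.065124 = -6.5124%.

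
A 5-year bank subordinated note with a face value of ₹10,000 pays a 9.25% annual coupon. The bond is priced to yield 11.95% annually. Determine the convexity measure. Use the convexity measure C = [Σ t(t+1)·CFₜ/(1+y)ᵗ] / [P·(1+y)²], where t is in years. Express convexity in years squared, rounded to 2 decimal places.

18.76

With y = 0.1195:
  t   CF        PV=CF/(1+0.1195)^t    t·PV        t(t+1)·PV
  1       925.00       826.2617       826.2617       1,652.5234
  2       925.00       738.0632     1,476.1263       4,428.3790
  3       925.00       659.2793     1,977.8379       7,911.3516
  4       925.00       588.9051     2,355.6205      11,778.1027
  5    10,925.00     6,212.9943    31,064.9716     186,389.8294
  Σ                  9,025.5036    37,700.8181     212,160.1862
P = 9,025.5036.
Convexity = Σ t(t+1)·PV / [P·(1+y)²] = 212,160.1862 / (9,025.5036 × 1.253280) = 18.75617.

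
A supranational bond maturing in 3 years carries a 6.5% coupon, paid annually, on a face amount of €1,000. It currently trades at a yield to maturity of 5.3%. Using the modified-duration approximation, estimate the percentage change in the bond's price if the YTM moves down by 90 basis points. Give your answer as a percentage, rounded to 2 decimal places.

+2.41%

Periodic yield y = 0.053. Modified duration first:
  t   CF        PV=CF/(1+0.053)^t    t·PV
  1        65.00        61.7284        61.7284
  2        65.00        58.6215       117.2429
  3     1,065.00       912.1463     2,736.4389
  Σ                  1,032.4961     2,915.4102
P = 1,032.4961; D_Mac = 2.82365 yrs; D_mod = 2.82365/(1+0.053) = 2.68153 yrs.
ΔP/P ≈ -D_mod · Δy = -2.68153 × (-0.009) = +0.024134 = +2.4134%.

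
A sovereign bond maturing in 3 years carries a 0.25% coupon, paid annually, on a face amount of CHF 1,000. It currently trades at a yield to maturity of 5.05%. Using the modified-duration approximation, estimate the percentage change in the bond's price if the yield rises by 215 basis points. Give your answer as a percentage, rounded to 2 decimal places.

Periodic yield y = 0.0505. Modified duration first:
  t   CF        PV=CF/(1+0.0505)^t    t·PV
  1         2.50         2.3798         2.3798
  2         2.50         2.2654         4.5308
  3     1,002.50       864.7612     2,594.2837
  Σ                    869.4065     2,601.1943
P = 869.4065; D_Mac = 2.99192 yrs; D_mod = 2.99192/(1+0.0505) = 2.84809 yrs.
ΔP/P ≈ -D_mod · Δy = -2.84809 × (+0.0215) = -0.061234 = -6.1234%.

-6.12%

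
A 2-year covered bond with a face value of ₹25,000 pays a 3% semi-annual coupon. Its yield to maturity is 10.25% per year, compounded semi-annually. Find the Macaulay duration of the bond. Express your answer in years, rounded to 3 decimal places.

Periodic yield y = 0.05125. Discount each cash flow and weight by its period:
  t   CF        PV=CF/(1+0.05125)^t    t·PV
  1       375.00       356.7182       356.7182
  2       375.00       339.3277       678.6553
  3       375.00       322.7849       968.3548
  4    25,375.00    20,776.9606    83,107.8423
  Σ                 21,795.7913    85,111.5706
Price P = Σ PV = 21,795.7913.
Macaulay duration = Σ(t·PV) / P = 85,111.5706 / 21,795.7913 = 3.90495 half-year periods.
In years: 3.90495 / 2 = 1.95248 years.

1.952 years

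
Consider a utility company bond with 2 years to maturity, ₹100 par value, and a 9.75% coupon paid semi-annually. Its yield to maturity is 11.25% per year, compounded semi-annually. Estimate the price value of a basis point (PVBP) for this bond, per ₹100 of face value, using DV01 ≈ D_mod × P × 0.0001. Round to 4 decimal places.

₹0.0172

Periodic yield y = 0.05625.
  t   CF        PV=CF/(1+0.05625)^t    t·PV
  1        4.875         4.6154         4.6154
  2        4.875         4.3696         8.7392
  3        4.875         4.1369        12.4107
  4      104.875        84.2568       337.0273
  Σ                     97.3787       362.7926
P = 97.3787; D_Mac = 3.72558 half-year periods = 1.86279 yrs; D_mod = 1.76359 yrs.
DV01 ≈ 1.76359 × 97.3787 × 0.0001 = 0.017174.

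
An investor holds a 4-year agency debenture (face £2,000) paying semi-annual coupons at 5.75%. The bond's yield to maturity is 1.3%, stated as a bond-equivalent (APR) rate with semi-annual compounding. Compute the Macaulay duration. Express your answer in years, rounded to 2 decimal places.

3.66 years

Periodic yield y = 0.0065. Discount each cash flow and weight by its period:
  t   CF        PV=CF/(1+0.0065)^t    t·PV
  1        57.50        57.1287        57.1287
  2        57.50        56.7597       113.5195
  3        57.50        56.3932       169.1795
  4        57.50        56.0290       224.1159
  5        57.50        55.6671       278.3357
  6        57.50        55.3076       331.8459
  7        57.50        54.9505       384.6533
  8     2,057.50     1,953.5728    15,628.5828
  Σ                  2,345.8086    17,187.3612
Price P = Σ PV = 2,345.8086.
Macaulay duration = Σ(t·PV) / P = 17,187.3612 / 2,345.8086 = 7.32684 half-year periods.
In years: 7.32684 / 2 = 3.66342 years.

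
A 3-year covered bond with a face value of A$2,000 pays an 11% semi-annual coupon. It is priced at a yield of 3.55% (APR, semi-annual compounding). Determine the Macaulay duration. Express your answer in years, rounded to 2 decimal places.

2.67 years

Periodic yield y = 0.01775. Discount each cash flow and weight by its period:
  t   CF        PV=CF/(1+0.01775)^t    t·PV
  1       110.00       108.0816       108.0816
  2       110.00       106.1966       212.3931
  3       110.00       104.3444       313.0333
  4       110.00       102.5246       410.0985
  5       110.00       100.7366       503.6828
  6     2,110.00     1,898.6101    11,391.6607
  Σ                  2,420.4939    12,938.9500
Price P = Σ PV = 2,420.4939.
Macaulay duration = Σ(t·PV) / P = 12,938.9500 / 2,420.4939 = 5.34558 half-year periods.
In years: 5.34558 / 2 = 2.67279 years.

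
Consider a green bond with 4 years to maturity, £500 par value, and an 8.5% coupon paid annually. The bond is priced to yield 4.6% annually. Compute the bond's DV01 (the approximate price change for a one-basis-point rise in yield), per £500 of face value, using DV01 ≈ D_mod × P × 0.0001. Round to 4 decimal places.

£0.1953

Periodic yield y = 0.046.
  t   CF        PV=CF/(1+0.046)^t    t·PV
  1        42.50        40.6310        40.6310
  2        42.50        38.8441        77.6883
  3        42.50        37.1359       111.4077
  4       542.50       453.1824     1,812.7295
  Σ                    569.7934     2,042.4564
P = 569.7934; D_Mac = 3.58456 yrs; D_mod = 3.42692 yrs.
DV01 ≈ 3.42692 × 569.7934 × 0.0001 = 0.195264.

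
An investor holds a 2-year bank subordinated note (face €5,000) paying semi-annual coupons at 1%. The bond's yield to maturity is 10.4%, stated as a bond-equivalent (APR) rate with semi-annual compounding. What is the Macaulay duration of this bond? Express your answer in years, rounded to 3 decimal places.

Periodic yield y = 0.052. Discount each cash flow and weight by its period:
  t   CF        PV=CF/(1+0.052)^t    t·PV
  1        25.00        23.7643        23.7643
  2        25.00        22.5896        45.1792
  3        25.00        21.4730        64.4190
  4     5,025.00     4,102.7316    16,410.9264
  Σ                  4,170.5585    16,544.2889
Price P = Σ PV = 4,170.5585.
Macaulay duration = Σ(t·PV) / P = 16,544.2889 / 4,170.5585 = 3.96692 half-year periods.
In years: 3.96692 / 2 = 1.98346 years.

1.983 years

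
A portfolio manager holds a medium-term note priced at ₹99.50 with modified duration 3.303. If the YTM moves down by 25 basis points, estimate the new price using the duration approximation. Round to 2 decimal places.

₹100.32

Duration approximation: ΔP/P ≈ -D_mod · Δy = -3.303 × (-0.0025) = +0.0082575.
New price ≈ 99.50 × (1 + 0.0082575) = 100.32162125.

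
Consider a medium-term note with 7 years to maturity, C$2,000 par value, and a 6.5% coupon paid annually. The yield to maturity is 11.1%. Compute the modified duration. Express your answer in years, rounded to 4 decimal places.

Periodic yield y = 0.111. First find Macaulay duration:
  t   CF        PV=CF/(1+0.111)^t    t·PV
  1       130.00       117.0117       117.0117
  2       130.00       105.3211       210.6421
  3       130.00        94.7984       284.3953
  4       130.00        85.3271       341.3085
  5       130.00        76.8021       384.0105
  6       130.00        69.1288       414.7728
  7     2,130.00     1,019.4858     7,136.4008
  Σ                  1,567.8750     8,888.5416
P = 1,567.8750; Macaulay duration = 8,888.5416 / 1,567.8750 = 5.66916 years.
Modified duration = D_Mac / (1 + y) = 5.66916 / 1.111 = 5.10276 years.

5.1028 years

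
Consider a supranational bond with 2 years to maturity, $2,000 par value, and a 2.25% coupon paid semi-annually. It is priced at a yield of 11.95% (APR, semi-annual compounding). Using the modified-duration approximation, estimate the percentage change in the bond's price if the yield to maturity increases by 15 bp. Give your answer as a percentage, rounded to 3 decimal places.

Periodic yield y = 0.05975. Modified duration first:
  t   CF        PV=CF/(1+0.05975)^t    t·PV
  1        22.50        21.2314        21.2314
  2        22.50        20.0344        40.0687
  3        22.50        18.9048        56.7144
  4     2,022.50     1,603.5217     6,414.0866
  Σ                  1,663.6923     6,532.1012
P = 1,663.6923; D_Mac = 3.92627 half-year periods = 1.96313 yrs; D_mod = 1.96313/(1+0.05975) = 1.85245 yrs.
ΔP/P ≈ -D_mod · Δy = -1.85245 × (+0.0015) = -0.002779 = -0.2779%.

-0.278%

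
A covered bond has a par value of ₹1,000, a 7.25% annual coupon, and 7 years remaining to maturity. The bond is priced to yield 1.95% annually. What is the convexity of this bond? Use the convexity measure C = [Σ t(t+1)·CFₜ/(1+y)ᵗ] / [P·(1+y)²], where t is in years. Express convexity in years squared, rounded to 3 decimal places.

42.873

With y = 0.0195:
  t   CF        PV=CF/(1+0.0195)^t    t·PV        t(t+1)·PV
  1        72.50        71.1133        71.1133         142.2266
  2        72.50        69.7531       139.5062         418.5186
  3        72.50        68.4189       205.2568         821.0272
  4        72.50        67.1103       268.4411       1,342.2057
  5        72.50        65.8267       329.1333       1,974.8000
  6        72.50        64.5676       387.4056       2,711.8391
  7     1,072.50       936.8859     6,558.2011      52,465.6088
  Σ                  1,343.6758     7,959.0575      59,876.2261
P = 1,343.6758.
Convexity = Σ t(t+1)·PV / [P·(1+y)²] = 59,876.2261 / (1,343.6758 × 1.039380) = 42.87316.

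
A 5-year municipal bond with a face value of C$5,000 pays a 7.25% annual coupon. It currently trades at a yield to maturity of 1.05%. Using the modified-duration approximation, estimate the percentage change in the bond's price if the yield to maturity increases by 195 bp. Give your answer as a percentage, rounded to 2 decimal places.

Periodic yield y = 0.0105. Modified duration first:
  t   CF        PV=CF/(1+0.0105)^t    t·PV
  1       362.50       358.7333       358.7333
  2       362.50       355.0057       710.0115
  3       362.50       351.3169     1,053.9507
  4       362.50       347.6664     1,390.6657
  5     5,362.50     5,089.6242    25,448.1210
  Σ                  6,502.3466    28,961.4821
P = 6,502.3466; D_Mac = 4.45400 yrs; D_mod = 4.45400/(1+0.0105) = 4.40772 yrs.
ΔP/P ≈ -D_mod · Δy = -4.40772 × (+0.0195) = -0.085951 = -8.5951%.

-8.60%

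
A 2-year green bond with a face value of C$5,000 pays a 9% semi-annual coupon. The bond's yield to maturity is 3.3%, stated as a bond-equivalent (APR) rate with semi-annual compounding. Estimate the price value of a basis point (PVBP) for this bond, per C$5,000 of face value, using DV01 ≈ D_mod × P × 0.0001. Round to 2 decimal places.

C$1.03

Periodic yield y = 0.0165.
  t   CF        PV=CF/(1+0.0165)^t    t·PV
  1       225.00       221.3478       221.3478
  2       225.00       217.7548       435.5096
  3       225.00       214.2202       642.6605
  4     5,225.00     4,893.9188    19,575.6754
  Σ                  5,547.2416    20,875.1933
P = 5,547.2416; D_Mac = 3.76317 half-year periods = 1.88158 yrs; D_mod = 1.85104 yrs.
DV01 ≈ 1.85104 × 5,547.2416 × 0.0001 = 1.026817.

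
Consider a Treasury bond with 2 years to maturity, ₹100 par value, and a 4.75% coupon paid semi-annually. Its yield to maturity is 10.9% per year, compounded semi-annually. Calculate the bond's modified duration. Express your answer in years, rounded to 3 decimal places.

1.827 years

Periodic yield y = 0.0545. First find Macaulay duration:
  t   CF        PV=CF/(1+0.0545)^t    t·PV
  1        2.375         2.2523         2.2523
  2        2.375         2.1358         4.2717
  3        2.375         2.0255         6.0764
  4      102.375        82.7957       331.1826
  Σ                     89.2092       343.7830
P = 89.2092; Macaulay duration = 343.7830 / 89.2092 = 3.85367 half-year periods = 1.92684 years.
Modified duration = D_Mac / (1 + y) = 1.92684 / 1.0545 = 1.82725 years.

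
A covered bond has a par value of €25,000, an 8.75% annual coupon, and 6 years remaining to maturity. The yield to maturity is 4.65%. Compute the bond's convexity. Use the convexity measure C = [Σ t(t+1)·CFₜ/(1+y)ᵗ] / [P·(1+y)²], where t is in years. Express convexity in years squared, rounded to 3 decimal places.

30.088

With y = 0.0465:
  t   CF        PV=CF/(1+0.0465)^t    t·PV        t(t+1)·PV
  1     2,187.50     2,090.3010     2,090.3010       4,180.6020
  2     2,187.50     1,997.4209     3,994.8419      11,984.5256
  3     2,187.50     1,908.6679     5,726.0036      22,904.0145
  4     2,187.50     1,823.8585     7,295.4338      36,477.1691
  5     2,187.50     1,742.8174     8,714.0872      52,284.5233
  6    27,187.50    20,698.2619   124,189.5715     869,327.0006
  Σ                 30,261.3276   152,010.2390     997,157.8351
P = 30,261.3276.
Convexity = Σ t(t+1)·PV / [P·(1+y)²] = 997,157.8351 / (30,261.3276 × 1.095162) = 30.08829.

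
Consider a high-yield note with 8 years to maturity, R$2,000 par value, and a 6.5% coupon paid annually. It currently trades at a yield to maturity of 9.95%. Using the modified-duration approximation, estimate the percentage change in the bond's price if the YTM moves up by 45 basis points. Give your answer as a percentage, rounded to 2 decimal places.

-2.58%

Periodic yield y = 0.0995. Modified duration first:
  t   CF        PV=CF/(1+0.0995)^t    t·PV
  1       130.00       118.2356       118.2356
  2       130.00       107.5358       215.0715
  3       130.00        97.8042       293.4127
  4       130.00        88.9534       355.8135
  5       130.00        80.9035       404.5174
  6       130.00        73.5821       441.4924
  7       130.00        66.9232       468.4624
  8     2,130.00       997.2814     7,978.2515
  Σ                  1,631.2191    10,275.2569
P = 1,631.2191; D_Mac = 6.29913 yrs; D_mod = 6.29913/(1+0.0995) = 5.72908 yrs.
ΔP/P ≈ -D_mod · Δy = -5.72908 × (+0.0045) = -0.025781 = -2.5781%.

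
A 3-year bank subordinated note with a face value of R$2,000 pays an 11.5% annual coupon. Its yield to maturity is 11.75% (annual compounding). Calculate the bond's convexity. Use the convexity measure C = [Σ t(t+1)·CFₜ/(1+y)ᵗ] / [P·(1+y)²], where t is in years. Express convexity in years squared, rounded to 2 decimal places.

8.33

With y = 0.1175:
  t   CF        PV=CF/(1+0.1175)^t    t·PV        t(t+1)·PV
  1       230.00       205.8166       205.8166         411.6331
  2       230.00       184.1759       368.3518       1,105.0553
  3     2,230.00     1,597.9466     4,793.8399      19,175.3594
  Σ                  1,987.9391     5,368.0082      20,692.0479
P = 1,987.9391.
Convexity = Σ t(t+1)·PV / [P·(1+y)²] = 20,692.0479 / (1,987.9391 × 1.248806) = 8.33499.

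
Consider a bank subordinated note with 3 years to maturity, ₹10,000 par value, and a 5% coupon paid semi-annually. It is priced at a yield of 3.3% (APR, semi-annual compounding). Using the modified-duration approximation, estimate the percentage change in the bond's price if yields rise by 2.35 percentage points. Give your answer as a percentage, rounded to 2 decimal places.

-6.54%

Periodic yield y = 0.0165. Modified duration first:
  t   CF        PV=CF/(1+0.0165)^t    t·PV
  1       250.00       245.9420       245.9420
  2       250.00       241.9498       483.8996
  3       250.00       238.0224       714.0672
  4       250.00       234.1588       936.6352
  5       250.00       230.3579     1,151.7895
  6    10,250.00     9,291.3660    55,748.1960
  Σ                 10,481.7968    59,280.5294
P = 10,481.7968; D_Mac = 5.65557 half-year periods = 2.82778 yrs; D_mod = 2.82778/(1+0.0165) = 2.78188 yrs.
ΔP/P ≈ -D_mod · Δy = -2.78188 × (+0.0235) = -0.065374 = -6.5374%.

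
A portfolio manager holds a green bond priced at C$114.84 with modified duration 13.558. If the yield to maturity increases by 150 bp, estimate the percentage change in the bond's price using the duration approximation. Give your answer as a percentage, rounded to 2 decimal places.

Duration approximation: ΔP/P ≈ -D_mod · Δy = -13.558 × (+0.015) = -0.203370.
As a percentage: -20.3370%.

-20.34%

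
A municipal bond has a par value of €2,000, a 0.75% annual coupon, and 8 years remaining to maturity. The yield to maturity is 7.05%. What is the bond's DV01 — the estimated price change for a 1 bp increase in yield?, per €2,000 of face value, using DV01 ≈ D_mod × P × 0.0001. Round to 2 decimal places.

€0.90

Periodic yield y = 0.0705.
  t   CF        PV=CF/(1+0.0705)^t    t·PV
  1        15.00        14.0121        14.0121
  2        15.00        13.0893        26.1787
  3        15.00        12.2273        36.6820
  4        15.00        11.4221        45.6883
  5        15.00        10.6698        53.3492
  6        15.00         9.9672        59.8029
  7        15.00         9.3107        65.1752
  8     2,015.00     1,168.3734     9,346.9876
  Σ                  1,249.0721     9,647.8760
P = 1,249.0721; D_Mac = 7.72403 yrs; D_mod = 7.21535 yrs.
DV01 ≈ 7.21535 × 1,249.0721 × 0.0001 = 0.901250.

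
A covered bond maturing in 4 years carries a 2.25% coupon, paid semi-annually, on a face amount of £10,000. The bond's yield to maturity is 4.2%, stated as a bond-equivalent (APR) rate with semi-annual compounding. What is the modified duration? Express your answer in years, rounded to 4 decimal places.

3.7616 years

Periodic yield y = 0.021. First find Macaulay duration:
  t   CF        PV=CF/(1+0.021)^t    t·PV
  1       112.50       110.1861       110.1861
  2       112.50       107.9198       215.8396
  3       112.50       105.7001       317.1002
  4       112.50       103.5260       414.1041
  5       112.50       101.3967       506.9835
  6       112.50        99.3112       595.8670
  7       112.50        97.2685       680.8797
  8    10,112.50     8,563.5256    68,508.2044
  Σ                  9,288.8339    71,349.1645
P = 9,288.8339; Macaulay duration = 71,349.1645 / 9,288.8339 = 7.68118 half-year periods = 3.84059 years.
Modified duration = D_Mac / (1 + y) = 3.84059 / 1.021 = 3.76159 years.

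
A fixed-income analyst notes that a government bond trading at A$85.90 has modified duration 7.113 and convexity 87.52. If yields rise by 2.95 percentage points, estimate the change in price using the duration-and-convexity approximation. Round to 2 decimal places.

Duration effect: -D_mod·Δy = -7.113 × (+0.0295) = -0.2098335
Convexity effect: ½·C·(Δy)² = 0.5 × 87.52 × (0.0295)² = +0.03808214
ΔP/P ≈ -0.2098335 + 0.03808214 = -0.17175136
ΔP ≈ 85.90 × (-0.17175136) = -14.753441824.

-A$14.75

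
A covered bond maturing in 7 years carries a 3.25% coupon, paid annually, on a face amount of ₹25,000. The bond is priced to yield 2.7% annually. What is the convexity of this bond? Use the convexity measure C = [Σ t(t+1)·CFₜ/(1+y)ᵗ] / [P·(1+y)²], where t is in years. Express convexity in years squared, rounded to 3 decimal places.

With y = 0.027:
  t   CF        PV=CF/(1+0.027)^t    t·PV        t(t+1)·PV
  1       812.50       791.1392       791.1392       1,582.2785
  2       812.50       770.3401     1,540.6801       4,622.0404
  3       812.50       750.0877     2,250.2631       9,001.0523
  4       812.50       730.3678     2,921.4710      14,607.3552
  5       812.50       711.1663     3,555.8314      21,334.9882
  6       812.50       692.4696     4,154.8176      29,083.7229
  7    25,812.50    21,420.8630   149,946.0411   1,199,568.3285
  Σ                 25,866.4336   165,160.2435   1,279,799.7660
P = 25,866.4336.
Convexity = Σ t(t+1)·PV / [P·(1+y)²] = 1,279,799.7660 / (25,866.4336 × 1.054729) = 46.90991.

46.910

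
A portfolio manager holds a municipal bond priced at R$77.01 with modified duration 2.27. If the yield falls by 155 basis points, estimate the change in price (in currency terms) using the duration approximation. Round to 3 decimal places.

+R$2.710

Duration approximation: ΔP/P ≈ -D_mod · Δy = -2.27 × (-0.0155) = +0.035185.
ΔP ≈ 77.01 × (+0.035185) = +2.70959685.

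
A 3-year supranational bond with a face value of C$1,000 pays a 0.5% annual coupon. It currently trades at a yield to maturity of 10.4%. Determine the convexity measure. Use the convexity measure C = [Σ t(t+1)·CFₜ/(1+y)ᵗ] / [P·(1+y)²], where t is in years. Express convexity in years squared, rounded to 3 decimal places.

9.770

With y = 0.104:
  t   CF        PV=CF/(1+0.104)^t    t·PV        t(t+1)·PV
  1         5.00         4.5290         4.5290           9.0580
  2         5.00         4.1023         8.2047          24.6141
  3     1,005.00       746.8938     2,240.6813       8,962.7253
  Σ                    755.5251     2,253.4150       8,996.3974
P = 755.5251.
Convexity = Σ t(t+1)·PV / [P·(1+y)²] = 8,996.3974 / (755.5251 × 1.218816) = 9.76971.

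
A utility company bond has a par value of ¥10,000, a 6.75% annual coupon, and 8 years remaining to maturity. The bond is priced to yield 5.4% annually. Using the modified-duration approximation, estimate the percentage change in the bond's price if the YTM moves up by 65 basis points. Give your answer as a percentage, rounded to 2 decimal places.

-4.01%

Periodic yield y = 0.054. Modified duration first:
  t   CF        PV=CF/(1+0.054)^t    t·PV
  1       675.00       640.4175       640.4175
  2       675.00       607.6067     1,215.2134
  3       675.00       576.4769     1,729.4308
  4       675.00       546.9421     2,187.7683
  5       675.00       518.9204     2,594.6018
  6       675.00       492.3343     2,954.0059
  7       675.00       467.1104     3,269.7725
  8    10,675.00     7,008.7892    56,070.3134
  Σ                 10,858.5974    70,661.5236
P = 10,858.5974; D_Mac = 6.50743 yrs; D_mod = 6.50743/(1+0.054) = 6.17403 yrs.
ΔP/P ≈ -D_mod · Δy = -6.17403 × (+0.0065) = -0.040131 = -4.0131%.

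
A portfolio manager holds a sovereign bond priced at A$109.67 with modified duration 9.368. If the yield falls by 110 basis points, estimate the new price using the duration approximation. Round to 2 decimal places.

A$120.97

Duration approximation: ΔP/P ≈ -D_mod · Δy = -9.368 × (-0.011) = +0.103048.
New price ≈ 109.67 × (1 + 0.103048) = 120.97127416.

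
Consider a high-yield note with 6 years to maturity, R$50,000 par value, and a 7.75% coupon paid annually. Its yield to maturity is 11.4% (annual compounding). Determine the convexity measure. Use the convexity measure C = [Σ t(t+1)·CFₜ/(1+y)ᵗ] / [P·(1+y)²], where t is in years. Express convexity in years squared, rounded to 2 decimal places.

25.89

With y = 0.114:
  t   CF        PV=CF/(1+0.114)^t    t·PV        t(t+1)·PV
  1     3,875.00     3,478.4560     3,478.4560       6,956.9120
  2     3,875.00     3,122.4919     6,244.9839      18,734.9516
  3     3,875.00     2,802.9551     8,408.8652      33,635.4607
  4     3,875.00     2,516.1176    10,064.4706      50,322.3529
  5     3,875.00     2,258.6334    11,293.1672      67,759.0030
  6    53,875.00    28,188.7708   169,132.6247   1,183,928.3728
  Σ                 42,367.4249   208,622.5675   1,361,337.0531
P = 42,367.4249.
Convexity = Σ t(t+1)·PV / [P·(1+y)²] = 1,361,337.0531 / (42,367.4249 × 1.240996) = 25.89186.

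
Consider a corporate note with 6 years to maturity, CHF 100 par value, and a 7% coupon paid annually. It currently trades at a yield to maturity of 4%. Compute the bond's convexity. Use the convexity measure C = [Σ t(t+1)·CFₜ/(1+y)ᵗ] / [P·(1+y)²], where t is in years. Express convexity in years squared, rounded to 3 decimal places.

With y = 0.04:
  t   CF        PV=CF/(1+0.04)^t    t·PV        t(t+1)·PV
  1         7.00         6.7308         6.7308          13.4615
  2         7.00         6.4719        12.9438          38.8314
  3         7.00         6.2230        18.6689          74.6757
  4         7.00         5.9836        23.9345         119.6726
  5         7.00         5.7535        28.7674         172.6047
  6       107.00        84.5637       507.3819       3,551.6735
  Σ                    115.7264       598.4274       3,970.9194
P = 115.7264.
Convexity = Σ t(t+1)·PV / [P·(1+y)²] = 3,970.9194 / (115.7264 × 1.081600) = 31.72429.

31.724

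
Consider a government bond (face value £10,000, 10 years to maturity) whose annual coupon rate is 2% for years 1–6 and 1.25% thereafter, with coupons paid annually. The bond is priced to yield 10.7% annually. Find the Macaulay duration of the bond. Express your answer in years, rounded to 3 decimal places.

8.688 years

Periodic yield y = 0.107. Discount each cash flow and weight by its year:
  t   CF        PV=CF/(1+0.107)^t    t·PV
  1       200.00       180.6685       180.6685
  2       200.00       163.2055       326.4110
  3       200.00       147.4304       442.2913
  4       200.00       133.1802       532.7206
  5       200.00       120.3073       601.5364
  6       200.00       108.6787       652.0720
  7       125.00        61.3588       429.5114
  8       125.00        55.4280       443.4238
  9       125.00        50.0704       450.6340
  10   10,125.00     3,663.6909    36,636.9088
  Σ                  4,684.0185    40,696.1777
Price P = Σ PV = 4,684.0185.
Macaulay duration = Σ(t·PV) / P = 40,696.1777 / 4,684.0185 = 8.68830 years.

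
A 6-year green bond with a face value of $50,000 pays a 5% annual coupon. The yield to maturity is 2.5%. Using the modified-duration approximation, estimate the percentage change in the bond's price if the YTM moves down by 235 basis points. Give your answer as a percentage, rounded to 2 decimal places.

+12.33%

Periodic yield y = 0.025. Modified duration first:
  t   CF        PV=CF/(1+0.025)^t    t·PV
  1     2,500.00     2,439.0244     2,439.0244
  2     2,500.00     2,379.5360     4,759.0720
  3     2,500.00     2,321.4985     6,964.4956
  4     2,500.00     2,264.8766     9,059.5064
  5     2,500.00     2,209.6357    11,048.1786
  6    52,500.00    45,270.5855   271,623.5128
  Σ                 56,885.1567   305,893.7898
P = 56,885.1567; D_Mac = 5.37739 yrs; D_mod = 5.37739/(1+0.025) = 5.24624 yrs.
ΔP/P ≈ -D_mod · Δy = -5.24624 × (-0.0235) = +0.123287 = +12.3287%.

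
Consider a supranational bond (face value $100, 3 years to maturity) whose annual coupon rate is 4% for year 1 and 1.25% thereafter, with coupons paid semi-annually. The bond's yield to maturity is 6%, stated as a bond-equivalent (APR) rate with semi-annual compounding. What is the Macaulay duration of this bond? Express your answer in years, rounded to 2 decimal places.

2.89 years

Periodic yield y = 0.03. Discount each cash flow and weight by its period:
  t   CF        PV=CF/(1+0.03)^t    t·PV
  1        2.000         1.9417         1.9417
  2        2.000         1.8852         3.7704
  3        0.625         0.5720         1.7159
  4        0.625         0.5553         2.2212
  5        0.625         0.5391         2.6957
  6      100.625        84.2719       505.6311
  Σ                     89.7652       517.9760
Price P = Σ PV = 89.7652.
Macaulay duration = Σ(t·PV) / P = 517.9760 / 89.7652 = 5.77034 half-year periods.
In years: 5.77034 / 2 = 2.88517 years.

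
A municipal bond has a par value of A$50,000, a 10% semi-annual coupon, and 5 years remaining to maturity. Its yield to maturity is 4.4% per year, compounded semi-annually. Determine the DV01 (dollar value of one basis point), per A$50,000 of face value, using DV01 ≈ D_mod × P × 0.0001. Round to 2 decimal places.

A$25.46

Periodic yield y = 0.022.
  t   CF        PV=CF/(1+0.022)^t    t·PV
  1     2,500.00     2,446.1840     2,446.1840
  2     2,500.00     2,393.5264     4,787.0527
  3     2,500.00     2,342.0023     7,026.0070
  4     2,500.00     2,291.5874     9,166.3496
  5     2,500.00     2,242.2577    11,211.2886
  6     2,500.00     2,193.9900    13,163.9397
  7     2,500.00     2,146.7612    15,027.3284
  8     2,500.00     2,100.5491    16,804.3930
  9     2,500.00     2,055.3318    18,497.9864
  10   52,500.00    42,232.8457   422,328.4567
  Σ                 62,445.0355   520,458.9861
P = 62,445.0355; D_Mac = 8.33467 half-year periods = 4.16734 yrs; D_mod = 4.07763 yrs.
DV01 ≈ 4.07763 × 62,445.0355 × 0.0001 = 25.462768.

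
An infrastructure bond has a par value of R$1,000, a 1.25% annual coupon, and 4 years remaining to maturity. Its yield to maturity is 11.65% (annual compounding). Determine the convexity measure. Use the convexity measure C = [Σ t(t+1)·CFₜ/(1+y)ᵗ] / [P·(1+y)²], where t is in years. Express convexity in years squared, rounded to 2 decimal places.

15.56

With y = 0.1165:
  t   CF        PV=CF/(1+0.1165)^t    t·PV        t(t+1)·PV
  1        12.50        11.1957        11.1957          22.3914
  2        12.50        10.0275        20.0550          60.1650
  3        12.50         8.9812        26.9436         107.7743
  4     1,012.50       651.5686     2,606.2743      13,031.3713
  Σ                    681.7730     2,664.4685      13,221.7019
P = 681.7730.
Convexity = Σ t(t+1)·PV / [P·(1+y)²] = 13,221.7019 / (681.7730 × 1.246572) = 15.55715.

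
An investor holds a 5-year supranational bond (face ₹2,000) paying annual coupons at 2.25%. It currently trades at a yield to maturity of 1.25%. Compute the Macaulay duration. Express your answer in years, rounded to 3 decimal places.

4.791 years

Periodic yield y = 0.0125. Discount each cash flow and weight by its year:
  t   CF        PV=CF/(1+0.0125)^t    t·PV
  1        45.00        44.4444        44.4444
  2        45.00        43.8957        87.7915
  3        45.00        43.3538       130.0615
  4        45.00        42.8186       171.2744
  5     2,045.00     1,921.8441     9,609.2205
  Σ                  2,096.3567    10,042.7922
Price P = Σ PV = 2,096.3567.
Macaulay duration = Σ(t·PV) / P = 10,042.7922 / 2,096.3567 = 4.79059 years.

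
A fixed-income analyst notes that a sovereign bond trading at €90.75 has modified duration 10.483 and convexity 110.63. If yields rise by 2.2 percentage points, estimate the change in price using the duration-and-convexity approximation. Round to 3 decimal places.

-€18.500

Duration effect: -D_mod·Δy = -10.483 × (+0.022) = -0.230626
Convexity effect: ½·C·(Δy)² = 0.5 × 110.63 × (0.022)² = +0.02677246
ΔP/P ≈ -0.230626 + 0.02677246 = -0.20385354
ΔP ≈ 90.75 × (-0.20385354) = -18.499708755.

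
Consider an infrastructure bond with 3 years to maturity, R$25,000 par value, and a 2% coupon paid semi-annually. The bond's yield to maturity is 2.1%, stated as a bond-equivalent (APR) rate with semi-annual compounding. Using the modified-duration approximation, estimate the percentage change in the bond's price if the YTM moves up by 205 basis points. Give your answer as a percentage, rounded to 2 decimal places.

-5.94%

Periodic yield y = 0.0105. Modified duration first:
  t   CF        PV=CF/(1+0.0105)^t    t·PV
  1       250.00       247.4023       247.4023
  2       250.00       244.8315       489.6631
  3       250.00       242.2875       726.8626
  4       250.00       239.7699       959.0798
  5       250.00       237.2785     1,186.3926
  6    25,250.00    23,716.1111   142,296.6663
  Σ                 24,927.6809   145,906.0666
P = 24,927.6809; D_Mac = 5.85317 half-year periods = 2.92659 yrs; D_mod = 2.92659/(1+0.0105) = 2.89618 yrs.
ΔP/P ≈ -D_mod · Δy = -2.89618 × (+0.0205) = -0.059372 = -5.9372%.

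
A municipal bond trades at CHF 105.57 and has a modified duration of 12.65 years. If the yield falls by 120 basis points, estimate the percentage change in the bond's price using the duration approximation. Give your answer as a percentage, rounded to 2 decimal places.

Duration approximation: ΔP/P ≈ -D_mod · Δy = -12.65 × (-0.012) = +0.151800.
As a percentage: +15.1800%.

+15.18%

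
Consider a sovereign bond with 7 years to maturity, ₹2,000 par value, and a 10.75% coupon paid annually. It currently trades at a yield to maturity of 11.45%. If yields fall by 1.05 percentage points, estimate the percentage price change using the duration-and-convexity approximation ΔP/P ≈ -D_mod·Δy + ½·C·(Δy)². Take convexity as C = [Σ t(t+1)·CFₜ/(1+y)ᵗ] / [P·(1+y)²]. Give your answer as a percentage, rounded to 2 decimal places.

With y = 0.1145:
  t   CF        PV=CF/(1+0.1145)^t    t·PV        t(t+1)·PV
  1       215.00       192.9116       192.9116         385.8232
  2       215.00       173.0925       346.1851       1,038.5552
  3       215.00       155.3096       465.9287       1,863.7149
  4       215.00       139.3536       557.4144       2,787.0718
  5       215.00       125.0369       625.1844       3,751.1061
  6       215.00       112.1910       673.1460       4,712.0220
  7     2,215.00     1,037.0823     7,259.5761      58,076.6086
  Σ                  1,934.9775    10,120.3462      72,614.9020
P = 1,934.9775; D_Mac = 5.23021 yrs; D_mod = 4.69288 yrs; C = 30.21271.
Duration effect: -4.69288 × (-0.0105) = +0.049275
Convexity effect: 0.5 × 30.21271 × (-0.0105)² = +0.0016655
ΔP/P ≈ +0.049275 + 0.0016655 = +0.050941 = +5.0941%.

+5.09%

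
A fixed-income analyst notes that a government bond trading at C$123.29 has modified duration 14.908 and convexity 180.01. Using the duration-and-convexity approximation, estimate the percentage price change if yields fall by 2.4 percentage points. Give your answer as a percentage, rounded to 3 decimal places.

Duration effect: -D_mod·Δy = -14.908 × (-0.024) = +0.357792
Convexity effect: ½·C·(Δy)² = 0.5 × 180.01 × (-0.024)² = +0.05184288
ΔP/P ≈ +0.357792 + 0.05184288 = +0.40963488
= +40.963488%.

+40.963%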